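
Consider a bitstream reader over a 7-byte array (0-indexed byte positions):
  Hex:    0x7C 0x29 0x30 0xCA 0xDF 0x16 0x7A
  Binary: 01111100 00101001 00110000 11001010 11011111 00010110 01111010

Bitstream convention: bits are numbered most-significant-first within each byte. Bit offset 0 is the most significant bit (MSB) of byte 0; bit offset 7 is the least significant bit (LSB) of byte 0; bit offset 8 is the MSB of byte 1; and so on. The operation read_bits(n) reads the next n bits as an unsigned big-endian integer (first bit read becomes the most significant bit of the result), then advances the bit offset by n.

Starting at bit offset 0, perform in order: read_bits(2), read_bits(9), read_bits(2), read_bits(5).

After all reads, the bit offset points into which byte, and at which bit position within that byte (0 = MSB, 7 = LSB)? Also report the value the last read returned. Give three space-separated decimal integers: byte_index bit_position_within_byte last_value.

Answer: 2 2 4

Derivation:
Read 1: bits[0:2] width=2 -> value=1 (bin 01); offset now 2 = byte 0 bit 2; 54 bits remain
Read 2: bits[2:11] width=9 -> value=481 (bin 111100001); offset now 11 = byte 1 bit 3; 45 bits remain
Read 3: bits[11:13] width=2 -> value=1 (bin 01); offset now 13 = byte 1 bit 5; 43 bits remain
Read 4: bits[13:18] width=5 -> value=4 (bin 00100); offset now 18 = byte 2 bit 2; 38 bits remain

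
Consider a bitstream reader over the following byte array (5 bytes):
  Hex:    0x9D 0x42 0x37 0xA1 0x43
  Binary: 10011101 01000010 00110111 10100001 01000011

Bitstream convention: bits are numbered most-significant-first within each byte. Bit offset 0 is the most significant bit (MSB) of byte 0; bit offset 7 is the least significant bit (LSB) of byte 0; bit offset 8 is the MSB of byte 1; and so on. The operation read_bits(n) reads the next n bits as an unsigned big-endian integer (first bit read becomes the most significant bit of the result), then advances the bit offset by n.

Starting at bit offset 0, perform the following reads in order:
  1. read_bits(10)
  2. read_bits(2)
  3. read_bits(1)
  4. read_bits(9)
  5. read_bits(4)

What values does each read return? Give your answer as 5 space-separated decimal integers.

Read 1: bits[0:10] width=10 -> value=629 (bin 1001110101); offset now 10 = byte 1 bit 2; 30 bits remain
Read 2: bits[10:12] width=2 -> value=0 (bin 00); offset now 12 = byte 1 bit 4; 28 bits remain
Read 3: bits[12:13] width=1 -> value=0 (bin 0); offset now 13 = byte 1 bit 5; 27 bits remain
Read 4: bits[13:22] width=9 -> value=141 (bin 010001101); offset now 22 = byte 2 bit 6; 18 bits remain
Read 5: bits[22:26] width=4 -> value=14 (bin 1110); offset now 26 = byte 3 bit 2; 14 bits remain

Answer: 629 0 0 141 14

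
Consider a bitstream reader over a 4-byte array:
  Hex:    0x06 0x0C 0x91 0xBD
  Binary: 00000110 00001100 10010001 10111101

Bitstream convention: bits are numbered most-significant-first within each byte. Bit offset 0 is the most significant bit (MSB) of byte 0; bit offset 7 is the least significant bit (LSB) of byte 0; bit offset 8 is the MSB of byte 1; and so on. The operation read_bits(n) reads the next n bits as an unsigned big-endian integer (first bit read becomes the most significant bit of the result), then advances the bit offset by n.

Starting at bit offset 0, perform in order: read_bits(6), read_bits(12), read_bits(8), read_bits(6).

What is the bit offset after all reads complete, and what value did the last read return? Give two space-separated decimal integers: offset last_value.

Answer: 32 61

Derivation:
Read 1: bits[0:6] width=6 -> value=1 (bin 000001); offset now 6 = byte 0 bit 6; 26 bits remain
Read 2: bits[6:18] width=12 -> value=2098 (bin 100000110010); offset now 18 = byte 2 bit 2; 14 bits remain
Read 3: bits[18:26] width=8 -> value=70 (bin 01000110); offset now 26 = byte 3 bit 2; 6 bits remain
Read 4: bits[26:32] width=6 -> value=61 (bin 111101); offset now 32 = byte 4 bit 0; 0 bits remain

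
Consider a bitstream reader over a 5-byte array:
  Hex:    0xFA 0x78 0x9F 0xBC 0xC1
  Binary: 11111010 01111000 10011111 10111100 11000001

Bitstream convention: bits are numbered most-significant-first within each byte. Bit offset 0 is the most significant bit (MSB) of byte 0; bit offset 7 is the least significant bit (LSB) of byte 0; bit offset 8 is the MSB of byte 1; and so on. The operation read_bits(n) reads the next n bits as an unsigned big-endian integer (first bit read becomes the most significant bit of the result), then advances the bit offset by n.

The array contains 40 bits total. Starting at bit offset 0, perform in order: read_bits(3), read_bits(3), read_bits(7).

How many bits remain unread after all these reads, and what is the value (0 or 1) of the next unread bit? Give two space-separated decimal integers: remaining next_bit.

Answer: 27 0

Derivation:
Read 1: bits[0:3] width=3 -> value=7 (bin 111); offset now 3 = byte 0 bit 3; 37 bits remain
Read 2: bits[3:6] width=3 -> value=6 (bin 110); offset now 6 = byte 0 bit 6; 34 bits remain
Read 3: bits[6:13] width=7 -> value=79 (bin 1001111); offset now 13 = byte 1 bit 5; 27 bits remain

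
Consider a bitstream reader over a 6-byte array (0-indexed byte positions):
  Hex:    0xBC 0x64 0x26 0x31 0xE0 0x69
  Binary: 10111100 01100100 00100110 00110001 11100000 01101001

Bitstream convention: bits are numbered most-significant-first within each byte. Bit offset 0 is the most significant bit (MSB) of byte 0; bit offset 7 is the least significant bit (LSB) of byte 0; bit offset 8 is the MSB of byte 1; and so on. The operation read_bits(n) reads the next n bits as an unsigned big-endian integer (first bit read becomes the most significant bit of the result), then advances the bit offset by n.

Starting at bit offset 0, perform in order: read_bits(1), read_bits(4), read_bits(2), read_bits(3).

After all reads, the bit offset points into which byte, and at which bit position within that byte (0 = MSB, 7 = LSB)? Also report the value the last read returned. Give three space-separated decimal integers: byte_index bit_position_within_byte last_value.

Read 1: bits[0:1] width=1 -> value=1 (bin 1); offset now 1 = byte 0 bit 1; 47 bits remain
Read 2: bits[1:5] width=4 -> value=7 (bin 0111); offset now 5 = byte 0 bit 5; 43 bits remain
Read 3: bits[5:7] width=2 -> value=2 (bin 10); offset now 7 = byte 0 bit 7; 41 bits remain
Read 4: bits[7:10] width=3 -> value=1 (bin 001); offset now 10 = byte 1 bit 2; 38 bits remain

Answer: 1 2 1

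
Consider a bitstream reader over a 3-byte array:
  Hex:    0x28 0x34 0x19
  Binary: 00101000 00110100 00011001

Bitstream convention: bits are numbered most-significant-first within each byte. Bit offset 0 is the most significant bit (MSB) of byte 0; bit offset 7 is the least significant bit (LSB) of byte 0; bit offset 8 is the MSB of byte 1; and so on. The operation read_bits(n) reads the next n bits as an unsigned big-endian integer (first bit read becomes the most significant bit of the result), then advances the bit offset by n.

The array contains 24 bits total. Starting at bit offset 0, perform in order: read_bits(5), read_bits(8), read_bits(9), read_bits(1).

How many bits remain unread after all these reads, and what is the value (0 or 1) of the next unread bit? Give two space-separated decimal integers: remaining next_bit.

Read 1: bits[0:5] width=5 -> value=5 (bin 00101); offset now 5 = byte 0 bit 5; 19 bits remain
Read 2: bits[5:13] width=8 -> value=6 (bin 00000110); offset now 13 = byte 1 bit 5; 11 bits remain
Read 3: bits[13:22] width=9 -> value=262 (bin 100000110); offset now 22 = byte 2 bit 6; 2 bits remain
Read 4: bits[22:23] width=1 -> value=0 (bin 0); offset now 23 = byte 2 bit 7; 1 bits remain

Answer: 1 1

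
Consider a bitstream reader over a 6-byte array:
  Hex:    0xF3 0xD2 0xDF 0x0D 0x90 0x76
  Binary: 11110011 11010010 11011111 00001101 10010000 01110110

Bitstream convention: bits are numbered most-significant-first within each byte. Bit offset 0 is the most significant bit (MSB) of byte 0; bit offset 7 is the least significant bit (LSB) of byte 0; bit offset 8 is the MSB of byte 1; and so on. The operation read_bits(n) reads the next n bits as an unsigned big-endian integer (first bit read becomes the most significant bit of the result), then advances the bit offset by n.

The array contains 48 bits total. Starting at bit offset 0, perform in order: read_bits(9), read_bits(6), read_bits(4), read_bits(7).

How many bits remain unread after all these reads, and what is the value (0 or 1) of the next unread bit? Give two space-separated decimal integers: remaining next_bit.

Read 1: bits[0:9] width=9 -> value=487 (bin 111100111); offset now 9 = byte 1 bit 1; 39 bits remain
Read 2: bits[9:15] width=6 -> value=41 (bin 101001); offset now 15 = byte 1 bit 7; 33 bits remain
Read 3: bits[15:19] width=4 -> value=6 (bin 0110); offset now 19 = byte 2 bit 3; 29 bits remain
Read 4: bits[19:26] width=7 -> value=124 (bin 1111100); offset now 26 = byte 3 bit 2; 22 bits remain

Answer: 22 0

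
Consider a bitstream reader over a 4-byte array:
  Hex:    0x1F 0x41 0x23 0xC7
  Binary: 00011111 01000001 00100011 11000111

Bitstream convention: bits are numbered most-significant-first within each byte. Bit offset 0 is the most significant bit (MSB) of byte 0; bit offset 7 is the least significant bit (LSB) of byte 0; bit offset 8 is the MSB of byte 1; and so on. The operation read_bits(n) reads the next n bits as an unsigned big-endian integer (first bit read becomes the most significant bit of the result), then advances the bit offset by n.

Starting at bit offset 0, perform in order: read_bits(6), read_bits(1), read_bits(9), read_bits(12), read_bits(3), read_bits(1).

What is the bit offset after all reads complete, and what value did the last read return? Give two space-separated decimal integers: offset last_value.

Answer: 32 1

Derivation:
Read 1: bits[0:6] width=6 -> value=7 (bin 000111); offset now 6 = byte 0 bit 6; 26 bits remain
Read 2: bits[6:7] width=1 -> value=1 (bin 1); offset now 7 = byte 0 bit 7; 25 bits remain
Read 3: bits[7:16] width=9 -> value=321 (bin 101000001); offset now 16 = byte 2 bit 0; 16 bits remain
Read 4: bits[16:28] width=12 -> value=572 (bin 001000111100); offset now 28 = byte 3 bit 4; 4 bits remain
Read 5: bits[28:31] width=3 -> value=3 (bin 011); offset now 31 = byte 3 bit 7; 1 bits remain
Read 6: bits[31:32] width=1 -> value=1 (bin 1); offset now 32 = byte 4 bit 0; 0 bits remain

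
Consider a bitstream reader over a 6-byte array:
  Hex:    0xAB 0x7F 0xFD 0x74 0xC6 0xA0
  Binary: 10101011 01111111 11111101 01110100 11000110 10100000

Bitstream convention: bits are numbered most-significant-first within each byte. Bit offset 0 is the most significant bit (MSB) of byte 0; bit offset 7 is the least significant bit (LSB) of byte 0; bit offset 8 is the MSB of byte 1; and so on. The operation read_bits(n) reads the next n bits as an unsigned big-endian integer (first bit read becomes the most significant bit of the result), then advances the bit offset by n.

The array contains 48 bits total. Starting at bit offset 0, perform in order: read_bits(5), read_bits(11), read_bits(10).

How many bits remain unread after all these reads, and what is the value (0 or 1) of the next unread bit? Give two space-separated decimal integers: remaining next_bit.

Read 1: bits[0:5] width=5 -> value=21 (bin 10101); offset now 5 = byte 0 bit 5; 43 bits remain
Read 2: bits[5:16] width=11 -> value=895 (bin 01101111111); offset now 16 = byte 2 bit 0; 32 bits remain
Read 3: bits[16:26] width=10 -> value=1013 (bin 1111110101); offset now 26 = byte 3 bit 2; 22 bits remain

Answer: 22 1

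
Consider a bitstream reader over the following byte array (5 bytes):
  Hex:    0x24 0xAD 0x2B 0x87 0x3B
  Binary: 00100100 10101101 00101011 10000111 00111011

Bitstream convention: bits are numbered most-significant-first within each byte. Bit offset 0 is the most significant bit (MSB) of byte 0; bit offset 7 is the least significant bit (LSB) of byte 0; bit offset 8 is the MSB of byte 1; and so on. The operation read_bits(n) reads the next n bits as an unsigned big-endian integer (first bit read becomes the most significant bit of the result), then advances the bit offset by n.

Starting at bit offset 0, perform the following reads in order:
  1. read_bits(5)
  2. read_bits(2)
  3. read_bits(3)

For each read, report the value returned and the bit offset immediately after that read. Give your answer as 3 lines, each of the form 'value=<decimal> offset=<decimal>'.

Answer: value=4 offset=5
value=2 offset=7
value=2 offset=10

Derivation:
Read 1: bits[0:5] width=5 -> value=4 (bin 00100); offset now 5 = byte 0 bit 5; 35 bits remain
Read 2: bits[5:7] width=2 -> value=2 (bin 10); offset now 7 = byte 0 bit 7; 33 bits remain
Read 3: bits[7:10] width=3 -> value=2 (bin 010); offset now 10 = byte 1 bit 2; 30 bits remain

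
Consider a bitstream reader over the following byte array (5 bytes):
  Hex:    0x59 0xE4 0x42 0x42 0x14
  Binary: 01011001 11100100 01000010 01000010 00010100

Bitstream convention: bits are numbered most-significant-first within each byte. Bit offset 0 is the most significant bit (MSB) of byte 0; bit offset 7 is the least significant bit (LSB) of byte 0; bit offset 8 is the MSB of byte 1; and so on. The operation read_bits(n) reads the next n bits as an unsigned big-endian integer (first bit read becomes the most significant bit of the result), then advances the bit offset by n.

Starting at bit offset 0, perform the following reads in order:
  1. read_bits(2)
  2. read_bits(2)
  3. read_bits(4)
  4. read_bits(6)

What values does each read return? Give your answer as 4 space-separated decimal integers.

Answer: 1 1 9 57

Derivation:
Read 1: bits[0:2] width=2 -> value=1 (bin 01); offset now 2 = byte 0 bit 2; 38 bits remain
Read 2: bits[2:4] width=2 -> value=1 (bin 01); offset now 4 = byte 0 bit 4; 36 bits remain
Read 3: bits[4:8] width=4 -> value=9 (bin 1001); offset now 8 = byte 1 bit 0; 32 bits remain
Read 4: bits[8:14] width=6 -> value=57 (bin 111001); offset now 14 = byte 1 bit 6; 26 bits remain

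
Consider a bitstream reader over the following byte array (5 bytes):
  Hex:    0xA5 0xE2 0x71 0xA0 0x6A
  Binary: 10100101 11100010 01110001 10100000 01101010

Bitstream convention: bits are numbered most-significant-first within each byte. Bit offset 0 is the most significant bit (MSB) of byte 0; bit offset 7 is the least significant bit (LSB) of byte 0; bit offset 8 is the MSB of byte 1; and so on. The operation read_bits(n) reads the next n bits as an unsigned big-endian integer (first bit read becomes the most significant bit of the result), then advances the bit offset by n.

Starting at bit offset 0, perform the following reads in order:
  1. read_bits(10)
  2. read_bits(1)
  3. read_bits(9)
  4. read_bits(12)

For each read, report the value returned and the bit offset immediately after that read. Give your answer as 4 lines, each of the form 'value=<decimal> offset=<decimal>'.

Read 1: bits[0:10] width=10 -> value=663 (bin 1010010111); offset now 10 = byte 1 bit 2; 30 bits remain
Read 2: bits[10:11] width=1 -> value=1 (bin 1); offset now 11 = byte 1 bit 3; 29 bits remain
Read 3: bits[11:20] width=9 -> value=39 (bin 000100111); offset now 20 = byte 2 bit 4; 20 bits remain
Read 4: bits[20:32] width=12 -> value=416 (bin 000110100000); offset now 32 = byte 4 bit 0; 8 bits remain

Answer: value=663 offset=10
value=1 offset=11
value=39 offset=20
value=416 offset=32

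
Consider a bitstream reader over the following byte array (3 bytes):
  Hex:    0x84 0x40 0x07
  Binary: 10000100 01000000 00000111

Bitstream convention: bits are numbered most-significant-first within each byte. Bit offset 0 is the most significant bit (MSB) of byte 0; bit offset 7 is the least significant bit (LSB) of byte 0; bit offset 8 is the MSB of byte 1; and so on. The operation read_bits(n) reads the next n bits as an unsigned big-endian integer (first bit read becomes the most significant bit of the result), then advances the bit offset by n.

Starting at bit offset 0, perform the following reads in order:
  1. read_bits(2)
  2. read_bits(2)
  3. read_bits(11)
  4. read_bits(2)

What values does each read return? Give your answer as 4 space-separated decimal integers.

Read 1: bits[0:2] width=2 -> value=2 (bin 10); offset now 2 = byte 0 bit 2; 22 bits remain
Read 2: bits[2:4] width=2 -> value=0 (bin 00); offset now 4 = byte 0 bit 4; 20 bits remain
Read 3: bits[4:15] width=11 -> value=544 (bin 01000100000); offset now 15 = byte 1 bit 7; 9 bits remain
Read 4: bits[15:17] width=2 -> value=0 (bin 00); offset now 17 = byte 2 bit 1; 7 bits remain

Answer: 2 0 544 0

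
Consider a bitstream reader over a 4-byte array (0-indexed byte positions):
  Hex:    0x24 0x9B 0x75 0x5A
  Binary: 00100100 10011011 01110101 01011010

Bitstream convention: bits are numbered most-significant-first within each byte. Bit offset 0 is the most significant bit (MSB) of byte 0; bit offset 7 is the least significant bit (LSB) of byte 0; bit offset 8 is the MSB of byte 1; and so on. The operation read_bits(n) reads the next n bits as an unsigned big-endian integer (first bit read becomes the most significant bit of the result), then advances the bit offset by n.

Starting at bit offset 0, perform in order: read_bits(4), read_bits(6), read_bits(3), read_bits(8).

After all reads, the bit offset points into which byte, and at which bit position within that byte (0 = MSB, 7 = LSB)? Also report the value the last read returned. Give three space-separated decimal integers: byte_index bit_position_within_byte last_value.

Answer: 2 5 110

Derivation:
Read 1: bits[0:4] width=4 -> value=2 (bin 0010); offset now 4 = byte 0 bit 4; 28 bits remain
Read 2: bits[4:10] width=6 -> value=18 (bin 010010); offset now 10 = byte 1 bit 2; 22 bits remain
Read 3: bits[10:13] width=3 -> value=3 (bin 011); offset now 13 = byte 1 bit 5; 19 bits remain
Read 4: bits[13:21] width=8 -> value=110 (bin 01101110); offset now 21 = byte 2 bit 5; 11 bits remain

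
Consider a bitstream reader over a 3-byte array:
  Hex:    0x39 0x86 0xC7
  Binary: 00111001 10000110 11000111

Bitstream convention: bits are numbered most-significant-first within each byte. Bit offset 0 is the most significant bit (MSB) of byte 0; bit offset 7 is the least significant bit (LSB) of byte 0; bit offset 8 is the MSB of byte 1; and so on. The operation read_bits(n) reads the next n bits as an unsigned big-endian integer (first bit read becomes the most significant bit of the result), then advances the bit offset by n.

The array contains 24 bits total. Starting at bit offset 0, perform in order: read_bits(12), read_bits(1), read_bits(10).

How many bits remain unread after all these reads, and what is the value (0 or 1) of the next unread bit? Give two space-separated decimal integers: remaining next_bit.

Answer: 1 1

Derivation:
Read 1: bits[0:12] width=12 -> value=920 (bin 001110011000); offset now 12 = byte 1 bit 4; 12 bits remain
Read 2: bits[12:13] width=1 -> value=0 (bin 0); offset now 13 = byte 1 bit 5; 11 bits remain
Read 3: bits[13:23] width=10 -> value=867 (bin 1101100011); offset now 23 = byte 2 bit 7; 1 bits remain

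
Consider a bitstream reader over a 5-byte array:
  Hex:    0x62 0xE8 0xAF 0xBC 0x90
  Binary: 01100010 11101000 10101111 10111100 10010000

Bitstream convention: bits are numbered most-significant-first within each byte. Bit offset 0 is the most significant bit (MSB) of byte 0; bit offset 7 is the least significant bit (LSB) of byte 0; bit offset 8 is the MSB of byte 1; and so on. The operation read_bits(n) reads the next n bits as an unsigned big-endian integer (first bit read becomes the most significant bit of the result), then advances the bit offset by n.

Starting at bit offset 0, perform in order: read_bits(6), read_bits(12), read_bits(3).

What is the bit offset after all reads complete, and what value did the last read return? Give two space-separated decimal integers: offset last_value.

Answer: 21 5

Derivation:
Read 1: bits[0:6] width=6 -> value=24 (bin 011000); offset now 6 = byte 0 bit 6; 34 bits remain
Read 2: bits[6:18] width=12 -> value=2978 (bin 101110100010); offset now 18 = byte 2 bit 2; 22 bits remain
Read 3: bits[18:21] width=3 -> value=5 (bin 101); offset now 21 = byte 2 bit 5; 19 bits remain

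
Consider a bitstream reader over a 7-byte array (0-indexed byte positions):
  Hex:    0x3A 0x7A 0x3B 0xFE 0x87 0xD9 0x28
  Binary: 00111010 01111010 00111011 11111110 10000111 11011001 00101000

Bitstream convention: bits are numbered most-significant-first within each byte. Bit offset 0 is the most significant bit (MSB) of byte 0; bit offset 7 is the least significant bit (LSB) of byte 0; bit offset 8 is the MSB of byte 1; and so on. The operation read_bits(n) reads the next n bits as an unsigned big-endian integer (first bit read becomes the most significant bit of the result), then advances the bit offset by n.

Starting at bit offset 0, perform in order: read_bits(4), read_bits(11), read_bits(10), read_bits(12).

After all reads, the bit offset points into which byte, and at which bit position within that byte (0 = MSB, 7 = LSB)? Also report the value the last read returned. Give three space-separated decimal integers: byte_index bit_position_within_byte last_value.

Read 1: bits[0:4] width=4 -> value=3 (bin 0011); offset now 4 = byte 0 bit 4; 52 bits remain
Read 2: bits[4:15] width=11 -> value=1341 (bin 10100111101); offset now 15 = byte 1 bit 7; 41 bits remain
Read 3: bits[15:25] width=10 -> value=119 (bin 0001110111); offset now 25 = byte 3 bit 1; 31 bits remain
Read 4: bits[25:37] width=12 -> value=4048 (bin 111111010000); offset now 37 = byte 4 bit 5; 19 bits remain

Answer: 4 5 4048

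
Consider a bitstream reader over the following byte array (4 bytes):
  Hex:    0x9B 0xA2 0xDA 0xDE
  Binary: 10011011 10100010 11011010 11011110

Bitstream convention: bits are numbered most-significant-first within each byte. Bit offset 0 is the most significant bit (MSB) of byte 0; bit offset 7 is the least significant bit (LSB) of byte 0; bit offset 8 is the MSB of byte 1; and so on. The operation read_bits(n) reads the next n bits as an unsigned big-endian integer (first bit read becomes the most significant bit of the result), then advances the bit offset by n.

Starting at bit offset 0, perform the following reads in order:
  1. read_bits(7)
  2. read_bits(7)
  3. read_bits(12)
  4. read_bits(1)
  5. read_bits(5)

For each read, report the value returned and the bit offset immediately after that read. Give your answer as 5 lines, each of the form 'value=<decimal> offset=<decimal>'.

Answer: value=77 offset=7
value=104 offset=14
value=2923 offset=26
value=0 offset=27
value=30 offset=32

Derivation:
Read 1: bits[0:7] width=7 -> value=77 (bin 1001101); offset now 7 = byte 0 bit 7; 25 bits remain
Read 2: bits[7:14] width=7 -> value=104 (bin 1101000); offset now 14 = byte 1 bit 6; 18 bits remain
Read 3: bits[14:26] width=12 -> value=2923 (bin 101101101011); offset now 26 = byte 3 bit 2; 6 bits remain
Read 4: bits[26:27] width=1 -> value=0 (bin 0); offset now 27 = byte 3 bit 3; 5 bits remain
Read 5: bits[27:32] width=5 -> value=30 (bin 11110); offset now 32 = byte 4 bit 0; 0 bits remain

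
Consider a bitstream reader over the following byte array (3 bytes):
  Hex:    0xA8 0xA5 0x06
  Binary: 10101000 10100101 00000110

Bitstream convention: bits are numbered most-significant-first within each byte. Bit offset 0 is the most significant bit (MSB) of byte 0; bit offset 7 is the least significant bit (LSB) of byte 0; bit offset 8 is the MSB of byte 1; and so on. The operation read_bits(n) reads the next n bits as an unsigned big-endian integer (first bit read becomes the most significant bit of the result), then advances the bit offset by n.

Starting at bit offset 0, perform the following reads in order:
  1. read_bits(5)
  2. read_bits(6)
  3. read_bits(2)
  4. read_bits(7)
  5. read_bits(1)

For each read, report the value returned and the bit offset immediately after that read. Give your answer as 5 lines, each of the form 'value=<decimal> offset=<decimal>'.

Read 1: bits[0:5] width=5 -> value=21 (bin 10101); offset now 5 = byte 0 bit 5; 19 bits remain
Read 2: bits[5:11] width=6 -> value=5 (bin 000101); offset now 11 = byte 1 bit 3; 13 bits remain
Read 3: bits[11:13] width=2 -> value=0 (bin 00); offset now 13 = byte 1 bit 5; 11 bits remain
Read 4: bits[13:20] width=7 -> value=80 (bin 1010000); offset now 20 = byte 2 bit 4; 4 bits remain
Read 5: bits[20:21] width=1 -> value=0 (bin 0); offset now 21 = byte 2 bit 5; 3 bits remain

Answer: value=21 offset=5
value=5 offset=11
value=0 offset=13
value=80 offset=20
value=0 offset=21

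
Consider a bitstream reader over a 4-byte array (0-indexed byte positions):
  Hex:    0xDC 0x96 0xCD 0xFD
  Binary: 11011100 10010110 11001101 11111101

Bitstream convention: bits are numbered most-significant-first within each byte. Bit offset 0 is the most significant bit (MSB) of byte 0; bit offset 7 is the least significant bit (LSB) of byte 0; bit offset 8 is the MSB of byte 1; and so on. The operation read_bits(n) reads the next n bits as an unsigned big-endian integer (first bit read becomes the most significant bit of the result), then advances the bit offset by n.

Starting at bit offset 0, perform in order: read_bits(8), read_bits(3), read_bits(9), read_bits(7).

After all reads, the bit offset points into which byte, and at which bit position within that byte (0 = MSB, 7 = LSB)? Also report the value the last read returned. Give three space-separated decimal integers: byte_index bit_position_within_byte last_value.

Answer: 3 3 111

Derivation:
Read 1: bits[0:8] width=8 -> value=220 (bin 11011100); offset now 8 = byte 1 bit 0; 24 bits remain
Read 2: bits[8:11] width=3 -> value=4 (bin 100); offset now 11 = byte 1 bit 3; 21 bits remain
Read 3: bits[11:20] width=9 -> value=364 (bin 101101100); offset now 20 = byte 2 bit 4; 12 bits remain
Read 4: bits[20:27] width=7 -> value=111 (bin 1101111); offset now 27 = byte 3 bit 3; 5 bits remain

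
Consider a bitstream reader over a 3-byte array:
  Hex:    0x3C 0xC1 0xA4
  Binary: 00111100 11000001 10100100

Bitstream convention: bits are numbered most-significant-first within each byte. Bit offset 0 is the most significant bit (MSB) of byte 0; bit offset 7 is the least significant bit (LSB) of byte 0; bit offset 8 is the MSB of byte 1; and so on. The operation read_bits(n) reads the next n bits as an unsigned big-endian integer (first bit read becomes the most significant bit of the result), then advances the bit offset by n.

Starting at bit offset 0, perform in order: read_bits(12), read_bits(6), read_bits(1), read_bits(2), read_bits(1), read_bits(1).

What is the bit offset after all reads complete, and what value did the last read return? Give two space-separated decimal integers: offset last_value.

Answer: 23 0

Derivation:
Read 1: bits[0:12] width=12 -> value=972 (bin 001111001100); offset now 12 = byte 1 bit 4; 12 bits remain
Read 2: bits[12:18] width=6 -> value=6 (bin 000110); offset now 18 = byte 2 bit 2; 6 bits remain
Read 3: bits[18:19] width=1 -> value=1 (bin 1); offset now 19 = byte 2 bit 3; 5 bits remain
Read 4: bits[19:21] width=2 -> value=0 (bin 00); offset now 21 = byte 2 bit 5; 3 bits remain
Read 5: bits[21:22] width=1 -> value=1 (bin 1); offset now 22 = byte 2 bit 6; 2 bits remain
Read 6: bits[22:23] width=1 -> value=0 (bin 0); offset now 23 = byte 2 bit 7; 1 bits remain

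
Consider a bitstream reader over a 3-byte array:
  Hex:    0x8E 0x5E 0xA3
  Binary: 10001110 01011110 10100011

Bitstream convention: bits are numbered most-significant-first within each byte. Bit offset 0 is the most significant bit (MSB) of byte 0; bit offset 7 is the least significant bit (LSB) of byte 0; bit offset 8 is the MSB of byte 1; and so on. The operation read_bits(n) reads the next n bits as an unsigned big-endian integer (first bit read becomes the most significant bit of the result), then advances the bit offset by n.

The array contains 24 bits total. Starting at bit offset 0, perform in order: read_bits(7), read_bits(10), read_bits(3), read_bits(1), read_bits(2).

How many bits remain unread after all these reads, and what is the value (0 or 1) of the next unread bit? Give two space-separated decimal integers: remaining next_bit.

Read 1: bits[0:7] width=7 -> value=71 (bin 1000111); offset now 7 = byte 0 bit 7; 17 bits remain
Read 2: bits[7:17] width=10 -> value=189 (bin 0010111101); offset now 17 = byte 2 bit 1; 7 bits remain
Read 3: bits[17:20] width=3 -> value=2 (bin 010); offset now 20 = byte 2 bit 4; 4 bits remain
Read 4: bits[20:21] width=1 -> value=0 (bin 0); offset now 21 = byte 2 bit 5; 3 bits remain
Read 5: bits[21:23] width=2 -> value=1 (bin 01); offset now 23 = byte 2 bit 7; 1 bits remain

Answer: 1 1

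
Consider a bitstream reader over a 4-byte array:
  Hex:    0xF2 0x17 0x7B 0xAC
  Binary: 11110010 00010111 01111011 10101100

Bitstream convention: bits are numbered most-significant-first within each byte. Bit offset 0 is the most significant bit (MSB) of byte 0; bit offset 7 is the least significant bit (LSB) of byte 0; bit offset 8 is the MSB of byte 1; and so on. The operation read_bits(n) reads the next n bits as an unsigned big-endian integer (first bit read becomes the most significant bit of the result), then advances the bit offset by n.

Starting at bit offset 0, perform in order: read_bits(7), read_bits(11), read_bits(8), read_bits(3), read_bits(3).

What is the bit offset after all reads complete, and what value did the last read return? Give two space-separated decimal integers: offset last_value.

Read 1: bits[0:7] width=7 -> value=121 (bin 1111001); offset now 7 = byte 0 bit 7; 25 bits remain
Read 2: bits[7:18] width=11 -> value=93 (bin 00001011101); offset now 18 = byte 2 bit 2; 14 bits remain
Read 3: bits[18:26] width=8 -> value=238 (bin 11101110); offset now 26 = byte 3 bit 2; 6 bits remain
Read 4: bits[26:29] width=3 -> value=5 (bin 101); offset now 29 = byte 3 bit 5; 3 bits remain
Read 5: bits[29:32] width=3 -> value=4 (bin 100); offset now 32 = byte 4 bit 0; 0 bits remain

Answer: 32 4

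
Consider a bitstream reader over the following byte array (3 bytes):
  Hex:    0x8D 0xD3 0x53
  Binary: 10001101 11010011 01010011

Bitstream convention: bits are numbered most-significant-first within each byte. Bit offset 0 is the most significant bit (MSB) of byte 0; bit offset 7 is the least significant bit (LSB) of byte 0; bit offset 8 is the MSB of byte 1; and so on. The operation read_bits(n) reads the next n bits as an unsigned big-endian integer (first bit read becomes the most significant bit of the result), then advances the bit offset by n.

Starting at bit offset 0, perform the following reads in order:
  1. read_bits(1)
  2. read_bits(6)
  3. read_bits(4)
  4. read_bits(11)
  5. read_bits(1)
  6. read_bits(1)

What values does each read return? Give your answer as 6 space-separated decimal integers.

Read 1: bits[0:1] width=1 -> value=1 (bin 1); offset now 1 = byte 0 bit 1; 23 bits remain
Read 2: bits[1:7] width=6 -> value=6 (bin 000110); offset now 7 = byte 0 bit 7; 17 bits remain
Read 3: bits[7:11] width=4 -> value=14 (bin 1110); offset now 11 = byte 1 bit 3; 13 bits remain
Read 4: bits[11:22] width=11 -> value=1236 (bin 10011010100); offset now 22 = byte 2 bit 6; 2 bits remain
Read 5: bits[22:23] width=1 -> value=1 (bin 1); offset now 23 = byte 2 bit 7; 1 bits remain
Read 6: bits[23:24] width=1 -> value=1 (bin 1); offset now 24 = byte 3 bit 0; 0 bits remain

Answer: 1 6 14 1236 1 1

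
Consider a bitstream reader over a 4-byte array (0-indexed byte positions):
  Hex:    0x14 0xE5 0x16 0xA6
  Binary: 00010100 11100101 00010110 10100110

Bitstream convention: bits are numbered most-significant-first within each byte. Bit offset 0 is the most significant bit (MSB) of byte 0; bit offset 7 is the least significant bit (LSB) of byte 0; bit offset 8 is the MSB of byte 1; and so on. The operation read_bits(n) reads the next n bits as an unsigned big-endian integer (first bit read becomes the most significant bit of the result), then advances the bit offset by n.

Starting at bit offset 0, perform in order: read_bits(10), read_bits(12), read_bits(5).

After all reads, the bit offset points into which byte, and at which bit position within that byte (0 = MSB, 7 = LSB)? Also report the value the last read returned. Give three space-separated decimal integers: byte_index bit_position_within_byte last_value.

Read 1: bits[0:10] width=10 -> value=83 (bin 0001010011); offset now 10 = byte 1 bit 2; 22 bits remain
Read 2: bits[10:22] width=12 -> value=2373 (bin 100101000101); offset now 22 = byte 2 bit 6; 10 bits remain
Read 3: bits[22:27] width=5 -> value=21 (bin 10101); offset now 27 = byte 3 bit 3; 5 bits remain

Answer: 3 3 21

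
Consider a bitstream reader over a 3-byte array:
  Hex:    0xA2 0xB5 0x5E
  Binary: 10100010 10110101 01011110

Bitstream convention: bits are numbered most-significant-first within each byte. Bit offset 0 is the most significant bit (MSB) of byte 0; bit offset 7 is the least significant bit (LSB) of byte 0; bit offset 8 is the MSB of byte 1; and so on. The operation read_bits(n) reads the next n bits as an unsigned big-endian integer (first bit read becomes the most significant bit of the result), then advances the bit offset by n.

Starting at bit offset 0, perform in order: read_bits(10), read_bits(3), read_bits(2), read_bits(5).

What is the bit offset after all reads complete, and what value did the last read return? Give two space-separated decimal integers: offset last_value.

Answer: 20 21

Derivation:
Read 1: bits[0:10] width=10 -> value=650 (bin 1010001010); offset now 10 = byte 1 bit 2; 14 bits remain
Read 2: bits[10:13] width=3 -> value=6 (bin 110); offset now 13 = byte 1 bit 5; 11 bits remain
Read 3: bits[13:15] width=2 -> value=2 (bin 10); offset now 15 = byte 1 bit 7; 9 bits remain
Read 4: bits[15:20] width=5 -> value=21 (bin 10101); offset now 20 = byte 2 bit 4; 4 bits remain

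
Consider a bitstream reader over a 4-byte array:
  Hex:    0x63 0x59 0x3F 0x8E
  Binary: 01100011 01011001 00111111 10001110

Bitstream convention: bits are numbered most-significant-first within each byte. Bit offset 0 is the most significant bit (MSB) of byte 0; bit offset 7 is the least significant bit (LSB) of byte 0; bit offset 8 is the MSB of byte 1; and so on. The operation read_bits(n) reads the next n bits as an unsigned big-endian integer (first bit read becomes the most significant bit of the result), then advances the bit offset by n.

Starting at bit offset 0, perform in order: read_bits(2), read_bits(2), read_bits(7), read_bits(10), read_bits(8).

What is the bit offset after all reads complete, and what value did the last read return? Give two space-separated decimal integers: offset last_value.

Read 1: bits[0:2] width=2 -> value=1 (bin 01); offset now 2 = byte 0 bit 2; 30 bits remain
Read 2: bits[2:4] width=2 -> value=2 (bin 10); offset now 4 = byte 0 bit 4; 28 bits remain
Read 3: bits[4:11] width=7 -> value=26 (bin 0011010); offset now 11 = byte 1 bit 3; 21 bits remain
Read 4: bits[11:21] width=10 -> value=807 (bin 1100100111); offset now 21 = byte 2 bit 5; 11 bits remain
Read 5: bits[21:29] width=8 -> value=241 (bin 11110001); offset now 29 = byte 3 bit 5; 3 bits remain

Answer: 29 241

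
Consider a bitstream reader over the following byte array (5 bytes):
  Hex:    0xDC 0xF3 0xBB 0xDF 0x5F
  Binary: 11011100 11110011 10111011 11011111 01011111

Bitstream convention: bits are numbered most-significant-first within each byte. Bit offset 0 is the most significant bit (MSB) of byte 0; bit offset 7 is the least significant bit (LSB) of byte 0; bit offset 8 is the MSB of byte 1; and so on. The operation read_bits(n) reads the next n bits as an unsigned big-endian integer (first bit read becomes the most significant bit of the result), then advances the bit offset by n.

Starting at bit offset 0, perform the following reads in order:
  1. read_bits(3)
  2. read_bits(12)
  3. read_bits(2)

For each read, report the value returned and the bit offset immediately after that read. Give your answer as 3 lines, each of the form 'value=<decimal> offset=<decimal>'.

Answer: value=6 offset=3
value=3705 offset=15
value=3 offset=17

Derivation:
Read 1: bits[0:3] width=3 -> value=6 (bin 110); offset now 3 = byte 0 bit 3; 37 bits remain
Read 2: bits[3:15] width=12 -> value=3705 (bin 111001111001); offset now 15 = byte 1 bit 7; 25 bits remain
Read 3: bits[15:17] width=2 -> value=3 (bin 11); offset now 17 = byte 2 bit 1; 23 bits remain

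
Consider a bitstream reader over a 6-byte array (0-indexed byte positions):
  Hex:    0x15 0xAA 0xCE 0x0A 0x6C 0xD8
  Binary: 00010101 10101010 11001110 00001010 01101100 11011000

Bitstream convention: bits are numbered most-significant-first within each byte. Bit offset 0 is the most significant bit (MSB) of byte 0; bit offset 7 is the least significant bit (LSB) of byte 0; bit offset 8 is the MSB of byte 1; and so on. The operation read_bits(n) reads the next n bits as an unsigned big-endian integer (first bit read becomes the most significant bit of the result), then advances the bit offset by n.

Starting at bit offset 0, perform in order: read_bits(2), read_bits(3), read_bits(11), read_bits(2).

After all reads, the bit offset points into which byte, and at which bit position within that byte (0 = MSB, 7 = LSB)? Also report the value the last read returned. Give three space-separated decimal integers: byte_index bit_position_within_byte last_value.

Answer: 2 2 3

Derivation:
Read 1: bits[0:2] width=2 -> value=0 (bin 00); offset now 2 = byte 0 bit 2; 46 bits remain
Read 2: bits[2:5] width=3 -> value=2 (bin 010); offset now 5 = byte 0 bit 5; 43 bits remain
Read 3: bits[5:16] width=11 -> value=1450 (bin 10110101010); offset now 16 = byte 2 bit 0; 32 bits remain
Read 4: bits[16:18] width=2 -> value=3 (bin 11); offset now 18 = byte 2 bit 2; 30 bits remain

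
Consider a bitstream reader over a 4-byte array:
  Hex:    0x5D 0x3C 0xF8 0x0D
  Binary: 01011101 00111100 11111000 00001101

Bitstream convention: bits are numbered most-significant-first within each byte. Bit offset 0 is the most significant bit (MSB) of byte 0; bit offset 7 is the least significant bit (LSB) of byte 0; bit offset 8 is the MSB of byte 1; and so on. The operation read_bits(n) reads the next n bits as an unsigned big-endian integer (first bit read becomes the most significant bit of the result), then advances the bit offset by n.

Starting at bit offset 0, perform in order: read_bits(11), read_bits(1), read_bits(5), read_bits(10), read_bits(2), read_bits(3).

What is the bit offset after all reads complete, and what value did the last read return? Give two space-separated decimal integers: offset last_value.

Read 1: bits[0:11] width=11 -> value=745 (bin 01011101001); offset now 11 = byte 1 bit 3; 21 bits remain
Read 2: bits[11:12] width=1 -> value=1 (bin 1); offset now 12 = byte 1 bit 4; 20 bits remain
Read 3: bits[12:17] width=5 -> value=25 (bin 11001); offset now 17 = byte 2 bit 1; 15 bits remain
Read 4: bits[17:27] width=10 -> value=960 (bin 1111000000); offset now 27 = byte 3 bit 3; 5 bits remain
Read 5: bits[27:29] width=2 -> value=1 (bin 01); offset now 29 = byte 3 bit 5; 3 bits remain
Read 6: bits[29:32] width=3 -> value=5 (bin 101); offset now 32 = byte 4 bit 0; 0 bits remain

Answer: 32 5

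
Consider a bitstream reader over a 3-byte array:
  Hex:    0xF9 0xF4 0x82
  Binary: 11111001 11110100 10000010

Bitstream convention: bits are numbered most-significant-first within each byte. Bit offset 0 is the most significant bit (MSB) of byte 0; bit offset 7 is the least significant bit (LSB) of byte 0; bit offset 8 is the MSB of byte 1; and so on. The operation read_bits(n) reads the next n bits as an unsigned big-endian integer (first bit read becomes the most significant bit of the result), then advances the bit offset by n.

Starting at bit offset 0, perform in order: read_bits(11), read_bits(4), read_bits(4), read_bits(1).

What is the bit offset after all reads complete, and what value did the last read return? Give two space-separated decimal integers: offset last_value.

Answer: 20 0

Derivation:
Read 1: bits[0:11] width=11 -> value=1999 (bin 11111001111); offset now 11 = byte 1 bit 3; 13 bits remain
Read 2: bits[11:15] width=4 -> value=10 (bin 1010); offset now 15 = byte 1 bit 7; 9 bits remain
Read 3: bits[15:19] width=4 -> value=4 (bin 0100); offset now 19 = byte 2 bit 3; 5 bits remain
Read 4: bits[19:20] width=1 -> value=0 (bin 0); offset now 20 = byte 2 bit 4; 4 bits remain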